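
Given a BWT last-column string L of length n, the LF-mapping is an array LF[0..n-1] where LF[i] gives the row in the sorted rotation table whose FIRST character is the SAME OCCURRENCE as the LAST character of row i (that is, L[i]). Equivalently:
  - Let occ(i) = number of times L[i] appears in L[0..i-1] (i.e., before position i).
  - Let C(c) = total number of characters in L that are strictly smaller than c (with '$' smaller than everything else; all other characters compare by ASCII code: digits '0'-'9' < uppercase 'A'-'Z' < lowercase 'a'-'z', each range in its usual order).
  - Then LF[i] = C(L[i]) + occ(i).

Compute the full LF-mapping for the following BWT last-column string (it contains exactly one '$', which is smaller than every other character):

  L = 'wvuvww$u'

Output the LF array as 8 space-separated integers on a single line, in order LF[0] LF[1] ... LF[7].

Answer: 5 3 1 4 6 7 0 2

Derivation:
Char counts: '$':1, 'u':2, 'v':2, 'w':3
C (first-col start): C('$')=0, C('u')=1, C('v')=3, C('w')=5
L[0]='w': occ=0, LF[0]=C('w')+0=5+0=5
L[1]='v': occ=0, LF[1]=C('v')+0=3+0=3
L[2]='u': occ=0, LF[2]=C('u')+0=1+0=1
L[3]='v': occ=1, LF[3]=C('v')+1=3+1=4
L[4]='w': occ=1, LF[4]=C('w')+1=5+1=6
L[5]='w': occ=2, LF[5]=C('w')+2=5+2=7
L[6]='$': occ=0, LF[6]=C('$')+0=0+0=0
L[7]='u': occ=1, LF[7]=C('u')+1=1+1=2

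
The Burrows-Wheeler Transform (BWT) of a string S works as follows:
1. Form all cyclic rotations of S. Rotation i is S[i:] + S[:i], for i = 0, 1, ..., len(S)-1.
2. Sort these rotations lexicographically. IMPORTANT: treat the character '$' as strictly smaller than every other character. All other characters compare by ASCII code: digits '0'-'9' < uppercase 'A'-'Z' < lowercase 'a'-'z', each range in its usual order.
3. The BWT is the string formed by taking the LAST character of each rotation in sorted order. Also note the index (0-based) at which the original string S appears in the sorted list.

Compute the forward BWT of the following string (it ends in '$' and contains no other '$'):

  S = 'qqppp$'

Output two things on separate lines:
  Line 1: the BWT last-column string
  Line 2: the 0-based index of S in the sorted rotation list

All 6 rotations (rotation i = S[i:]+S[:i]):
  rot[0] = qqppp$
  rot[1] = qppp$q
  rot[2] = ppp$qq
  rot[3] = pp$qqp
  rot[4] = p$qqpp
  rot[5] = $qqppp
Sorted (with $ < everything):
  sorted[0] = $qqppp  (last char: 'p')
  sorted[1] = p$qqpp  (last char: 'p')
  sorted[2] = pp$qqp  (last char: 'p')
  sorted[3] = ppp$qq  (last char: 'q')
  sorted[4] = qppp$q  (last char: 'q')
  sorted[5] = qqppp$  (last char: '$')
Last column: pppqq$
Original string S is at sorted index 5

Answer: pppqq$
5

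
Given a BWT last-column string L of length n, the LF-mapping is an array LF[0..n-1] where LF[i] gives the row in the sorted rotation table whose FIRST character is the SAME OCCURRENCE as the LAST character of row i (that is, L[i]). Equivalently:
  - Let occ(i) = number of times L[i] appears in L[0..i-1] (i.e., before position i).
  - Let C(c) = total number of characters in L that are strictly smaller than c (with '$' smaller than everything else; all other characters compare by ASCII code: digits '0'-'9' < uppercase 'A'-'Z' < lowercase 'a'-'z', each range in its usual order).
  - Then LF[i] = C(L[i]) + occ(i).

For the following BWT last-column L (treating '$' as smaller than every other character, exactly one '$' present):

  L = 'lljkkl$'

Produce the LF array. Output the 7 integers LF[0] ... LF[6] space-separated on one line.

Char counts: '$':1, 'j':1, 'k':2, 'l':3
C (first-col start): C('$')=0, C('j')=1, C('k')=2, C('l')=4
L[0]='l': occ=0, LF[0]=C('l')+0=4+0=4
L[1]='l': occ=1, LF[1]=C('l')+1=4+1=5
L[2]='j': occ=0, LF[2]=C('j')+0=1+0=1
L[3]='k': occ=0, LF[3]=C('k')+0=2+0=2
L[4]='k': occ=1, LF[4]=C('k')+1=2+1=3
L[5]='l': occ=2, LF[5]=C('l')+2=4+2=6
L[6]='$': occ=0, LF[6]=C('$')+0=0+0=0

Answer: 4 5 1 2 3 6 0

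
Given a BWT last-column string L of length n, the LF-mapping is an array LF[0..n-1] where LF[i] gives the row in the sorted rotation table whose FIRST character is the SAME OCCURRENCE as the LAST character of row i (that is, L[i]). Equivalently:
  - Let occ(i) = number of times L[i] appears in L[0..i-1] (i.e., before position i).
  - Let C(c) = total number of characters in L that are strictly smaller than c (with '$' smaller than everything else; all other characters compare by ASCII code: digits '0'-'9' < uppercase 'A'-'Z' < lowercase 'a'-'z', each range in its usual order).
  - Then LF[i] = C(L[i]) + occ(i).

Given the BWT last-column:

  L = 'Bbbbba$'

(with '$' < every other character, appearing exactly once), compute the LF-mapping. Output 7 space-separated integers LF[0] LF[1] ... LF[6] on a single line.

Char counts: '$':1, 'B':1, 'a':1, 'b':4
C (first-col start): C('$')=0, C('B')=1, C('a')=2, C('b')=3
L[0]='B': occ=0, LF[0]=C('B')+0=1+0=1
L[1]='b': occ=0, LF[1]=C('b')+0=3+0=3
L[2]='b': occ=1, LF[2]=C('b')+1=3+1=4
L[3]='b': occ=2, LF[3]=C('b')+2=3+2=5
L[4]='b': occ=3, LF[4]=C('b')+3=3+3=6
L[5]='a': occ=0, LF[5]=C('a')+0=2+0=2
L[6]='$': occ=0, LF[6]=C('$')+0=0+0=0

Answer: 1 3 4 5 6 2 0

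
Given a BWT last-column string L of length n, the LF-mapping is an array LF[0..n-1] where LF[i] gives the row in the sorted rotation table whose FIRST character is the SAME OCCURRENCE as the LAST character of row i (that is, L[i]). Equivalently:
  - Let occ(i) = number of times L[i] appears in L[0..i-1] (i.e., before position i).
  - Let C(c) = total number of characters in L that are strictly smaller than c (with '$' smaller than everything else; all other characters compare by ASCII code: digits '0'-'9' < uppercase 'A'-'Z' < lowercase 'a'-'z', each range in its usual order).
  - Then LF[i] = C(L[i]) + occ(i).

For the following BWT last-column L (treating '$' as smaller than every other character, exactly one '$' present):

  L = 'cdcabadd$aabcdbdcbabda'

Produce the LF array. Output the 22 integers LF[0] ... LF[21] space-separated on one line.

Answer: 12 16 13 1 7 2 17 18 0 3 4 8 14 19 9 20 15 10 5 11 21 6

Derivation:
Char counts: '$':1, 'a':6, 'b':5, 'c':4, 'd':6
C (first-col start): C('$')=0, C('a')=1, C('b')=7, C('c')=12, C('d')=16
L[0]='c': occ=0, LF[0]=C('c')+0=12+0=12
L[1]='d': occ=0, LF[1]=C('d')+0=16+0=16
L[2]='c': occ=1, LF[2]=C('c')+1=12+1=13
L[3]='a': occ=0, LF[3]=C('a')+0=1+0=1
L[4]='b': occ=0, LF[4]=C('b')+0=7+0=7
L[5]='a': occ=1, LF[5]=C('a')+1=1+1=2
L[6]='d': occ=1, LF[6]=C('d')+1=16+1=17
L[7]='d': occ=2, LF[7]=C('d')+2=16+2=18
L[8]='$': occ=0, LF[8]=C('$')+0=0+0=0
L[9]='a': occ=2, LF[9]=C('a')+2=1+2=3
L[10]='a': occ=3, LF[10]=C('a')+3=1+3=4
L[11]='b': occ=1, LF[11]=C('b')+1=7+1=8
L[12]='c': occ=2, LF[12]=C('c')+2=12+2=14
L[13]='d': occ=3, LF[13]=C('d')+3=16+3=19
L[14]='b': occ=2, LF[14]=C('b')+2=7+2=9
L[15]='d': occ=4, LF[15]=C('d')+4=16+4=20
L[16]='c': occ=3, LF[16]=C('c')+3=12+3=15
L[17]='b': occ=3, LF[17]=C('b')+3=7+3=10
L[18]='a': occ=4, LF[18]=C('a')+4=1+4=5
L[19]='b': occ=4, LF[19]=C('b')+4=7+4=11
L[20]='d': occ=5, LF[20]=C('d')+5=16+5=21
L[21]='a': occ=5, LF[21]=C('a')+5=1+5=6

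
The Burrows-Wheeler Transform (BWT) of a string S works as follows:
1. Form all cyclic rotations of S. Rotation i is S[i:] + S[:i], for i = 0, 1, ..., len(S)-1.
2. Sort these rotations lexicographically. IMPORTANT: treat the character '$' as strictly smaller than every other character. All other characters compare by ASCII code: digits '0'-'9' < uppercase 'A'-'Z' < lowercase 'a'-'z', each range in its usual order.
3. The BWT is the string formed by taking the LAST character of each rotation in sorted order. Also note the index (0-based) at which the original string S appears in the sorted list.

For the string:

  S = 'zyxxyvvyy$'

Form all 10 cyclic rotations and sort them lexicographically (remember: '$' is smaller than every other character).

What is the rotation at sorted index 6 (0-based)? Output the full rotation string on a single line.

All 10 rotations (rotation i = S[i:]+S[:i]):
  rot[0] = zyxxyvvyy$
  rot[1] = yxxyvvyy$z
  rot[2] = xxyvvyy$zy
  rot[3] = xyvvyy$zyx
  rot[4] = yvvyy$zyxx
  rot[5] = vvyy$zyxxy
  rot[6] = vyy$zyxxyv
  rot[7] = yy$zyxxyvv
  rot[8] = y$zyxxyvvy
  rot[9] = $zyxxyvvyy
Sorted (with $ < everything):
  sorted[0] = $zyxxyvvyy
  sorted[1] = vvyy$zyxxy
  sorted[2] = vyy$zyxxyv
  sorted[3] = xxyvvyy$zy
  sorted[4] = xyvvyy$zyx
  sorted[5] = y$zyxxyvvy
  sorted[6] = yvvyy$zyxx
  sorted[7] = yxxyvvyy$z
  sorted[8] = yy$zyxxyvv
  sorted[9] = zyxxyvvyy$
sorted[6] = yvvyy$zyxx

Answer: yvvyy$zyxx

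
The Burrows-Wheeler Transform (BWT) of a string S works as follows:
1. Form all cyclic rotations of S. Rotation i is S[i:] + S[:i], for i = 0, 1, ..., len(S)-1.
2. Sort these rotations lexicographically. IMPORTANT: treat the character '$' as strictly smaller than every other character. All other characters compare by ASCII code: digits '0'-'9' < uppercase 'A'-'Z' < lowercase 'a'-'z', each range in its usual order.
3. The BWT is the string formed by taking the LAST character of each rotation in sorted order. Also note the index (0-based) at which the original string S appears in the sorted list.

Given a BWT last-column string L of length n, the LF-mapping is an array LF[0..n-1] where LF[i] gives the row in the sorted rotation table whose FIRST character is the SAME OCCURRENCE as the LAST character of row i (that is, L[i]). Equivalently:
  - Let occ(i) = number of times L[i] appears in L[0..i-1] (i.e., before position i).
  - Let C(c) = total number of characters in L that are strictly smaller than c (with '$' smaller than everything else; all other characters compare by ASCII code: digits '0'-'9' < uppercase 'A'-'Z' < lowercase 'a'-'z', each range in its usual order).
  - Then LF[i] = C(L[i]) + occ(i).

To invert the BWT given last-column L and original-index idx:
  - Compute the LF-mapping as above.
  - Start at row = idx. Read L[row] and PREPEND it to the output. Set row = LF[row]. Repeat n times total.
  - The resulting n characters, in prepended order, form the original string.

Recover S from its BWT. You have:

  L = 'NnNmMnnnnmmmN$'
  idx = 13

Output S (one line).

LF mapping: 2 9 3 5 1 10 11 12 13 6 7 8 4 0
Walk LF starting at row 13, prepending L[row]:
  step 1: row=13, L[13]='$', prepend. Next row=LF[13]=0
  step 2: row=0, L[0]='N', prepend. Next row=LF[0]=2
  step 3: row=2, L[2]='N', prepend. Next row=LF[2]=3
  step 4: row=3, L[3]='m', prepend. Next row=LF[3]=5
  step 5: row=5, L[5]='n', prepend. Next row=LF[5]=10
  step 6: row=10, L[10]='m', prepend. Next row=LF[10]=7
  step 7: row=7, L[7]='n', prepend. Next row=LF[7]=12
  step 8: row=12, L[12]='N', prepend. Next row=LF[12]=4
  step 9: row=4, L[4]='M', prepend. Next row=LF[4]=1
  step 10: row=1, L[1]='n', prepend. Next row=LF[1]=9
  step 11: row=9, L[9]='m', prepend. Next row=LF[9]=6
  step 12: row=6, L[6]='n', prepend. Next row=LF[6]=11
  step 13: row=11, L[11]='m', prepend. Next row=LF[11]=8
  step 14: row=8, L[8]='n', prepend. Next row=LF[8]=13
Reversed output: nmnmnMNnmnmNN$

Answer: nmnmnMNnmnmNN$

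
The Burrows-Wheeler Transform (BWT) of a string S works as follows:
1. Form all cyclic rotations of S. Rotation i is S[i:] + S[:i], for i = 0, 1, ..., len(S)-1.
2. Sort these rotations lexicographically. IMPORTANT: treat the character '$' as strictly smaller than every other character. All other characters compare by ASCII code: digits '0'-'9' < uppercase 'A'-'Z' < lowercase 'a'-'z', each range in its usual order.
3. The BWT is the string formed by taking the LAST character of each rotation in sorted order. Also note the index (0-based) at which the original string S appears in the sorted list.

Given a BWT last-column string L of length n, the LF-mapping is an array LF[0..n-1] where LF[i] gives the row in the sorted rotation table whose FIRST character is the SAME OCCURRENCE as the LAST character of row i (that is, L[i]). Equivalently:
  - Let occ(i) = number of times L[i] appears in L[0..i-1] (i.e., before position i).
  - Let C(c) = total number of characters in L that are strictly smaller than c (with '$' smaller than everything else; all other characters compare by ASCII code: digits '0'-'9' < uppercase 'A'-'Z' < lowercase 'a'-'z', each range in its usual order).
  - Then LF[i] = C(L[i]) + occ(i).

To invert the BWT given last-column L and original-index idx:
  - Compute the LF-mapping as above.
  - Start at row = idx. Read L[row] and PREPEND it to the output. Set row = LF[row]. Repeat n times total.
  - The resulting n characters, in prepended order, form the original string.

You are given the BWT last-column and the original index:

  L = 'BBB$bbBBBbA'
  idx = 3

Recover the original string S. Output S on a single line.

LF mapping: 2 3 4 0 8 9 5 6 7 10 1
Walk LF starting at row 3, prepending L[row]:
  step 1: row=3, L[3]='$', prepend. Next row=LF[3]=0
  step 2: row=0, L[0]='B', prepend. Next row=LF[0]=2
  step 3: row=2, L[2]='B', prepend. Next row=LF[2]=4
  step 4: row=4, L[4]='b', prepend. Next row=LF[4]=8
  step 5: row=8, L[8]='B', prepend. Next row=LF[8]=7
  step 6: row=7, L[7]='B', prepend. Next row=LF[7]=6
  step 7: row=6, L[6]='B', prepend. Next row=LF[6]=5
  step 8: row=5, L[5]='b', prepend. Next row=LF[5]=9
  step 9: row=9, L[9]='b', prepend. Next row=LF[9]=10
  step 10: row=10, L[10]='A', prepend. Next row=LF[10]=1
  step 11: row=1, L[1]='B', prepend. Next row=LF[1]=3
Reversed output: BAbbBBBbBB$

Answer: BAbbBBBbBB$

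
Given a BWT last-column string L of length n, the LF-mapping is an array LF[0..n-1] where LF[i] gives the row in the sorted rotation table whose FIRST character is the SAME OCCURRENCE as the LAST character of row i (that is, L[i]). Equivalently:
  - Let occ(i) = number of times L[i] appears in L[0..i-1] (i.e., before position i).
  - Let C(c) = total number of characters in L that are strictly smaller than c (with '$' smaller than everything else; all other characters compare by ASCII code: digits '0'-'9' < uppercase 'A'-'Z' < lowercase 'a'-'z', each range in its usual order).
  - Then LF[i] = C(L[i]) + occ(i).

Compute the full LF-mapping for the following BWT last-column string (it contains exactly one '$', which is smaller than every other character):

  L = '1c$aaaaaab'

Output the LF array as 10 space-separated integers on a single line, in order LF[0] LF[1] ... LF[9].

Answer: 1 9 0 2 3 4 5 6 7 8

Derivation:
Char counts: '$':1, '1':1, 'a':6, 'b':1, 'c':1
C (first-col start): C('$')=0, C('1')=1, C('a')=2, C('b')=8, C('c')=9
L[0]='1': occ=0, LF[0]=C('1')+0=1+0=1
L[1]='c': occ=0, LF[1]=C('c')+0=9+0=9
L[2]='$': occ=0, LF[2]=C('$')+0=0+0=0
L[3]='a': occ=0, LF[3]=C('a')+0=2+0=2
L[4]='a': occ=1, LF[4]=C('a')+1=2+1=3
L[5]='a': occ=2, LF[5]=C('a')+2=2+2=4
L[6]='a': occ=3, LF[6]=C('a')+3=2+3=5
L[7]='a': occ=4, LF[7]=C('a')+4=2+4=6
L[8]='a': occ=5, LF[8]=C('a')+5=2+5=7
L[9]='b': occ=0, LF[9]=C('b')+0=8+0=8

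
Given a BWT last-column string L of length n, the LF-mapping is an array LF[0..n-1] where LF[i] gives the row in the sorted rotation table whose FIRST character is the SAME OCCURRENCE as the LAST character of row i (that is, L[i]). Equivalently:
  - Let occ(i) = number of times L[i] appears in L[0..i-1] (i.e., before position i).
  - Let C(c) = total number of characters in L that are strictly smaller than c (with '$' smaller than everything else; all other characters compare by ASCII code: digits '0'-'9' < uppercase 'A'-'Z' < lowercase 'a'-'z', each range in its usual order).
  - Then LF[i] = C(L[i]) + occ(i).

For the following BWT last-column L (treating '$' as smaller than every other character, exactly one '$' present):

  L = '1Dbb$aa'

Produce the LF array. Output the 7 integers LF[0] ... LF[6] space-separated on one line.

Answer: 1 2 5 6 0 3 4

Derivation:
Char counts: '$':1, '1':1, 'D':1, 'a':2, 'b':2
C (first-col start): C('$')=0, C('1')=1, C('D')=2, C('a')=3, C('b')=5
L[0]='1': occ=0, LF[0]=C('1')+0=1+0=1
L[1]='D': occ=0, LF[1]=C('D')+0=2+0=2
L[2]='b': occ=0, LF[2]=C('b')+0=5+0=5
L[3]='b': occ=1, LF[3]=C('b')+1=5+1=6
L[4]='$': occ=0, LF[4]=C('$')+0=0+0=0
L[5]='a': occ=0, LF[5]=C('a')+0=3+0=3
L[6]='a': occ=1, LF[6]=C('a')+1=3+1=4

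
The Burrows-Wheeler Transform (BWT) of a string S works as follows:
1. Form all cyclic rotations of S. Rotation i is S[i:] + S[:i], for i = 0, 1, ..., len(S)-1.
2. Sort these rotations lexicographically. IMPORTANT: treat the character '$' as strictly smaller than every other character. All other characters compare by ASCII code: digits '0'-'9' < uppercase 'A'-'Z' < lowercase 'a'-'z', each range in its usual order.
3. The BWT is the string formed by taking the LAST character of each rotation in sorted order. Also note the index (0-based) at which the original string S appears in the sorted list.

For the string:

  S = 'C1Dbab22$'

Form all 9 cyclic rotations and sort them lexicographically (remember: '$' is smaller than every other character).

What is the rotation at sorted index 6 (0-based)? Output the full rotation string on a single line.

All 9 rotations (rotation i = S[i:]+S[:i]):
  rot[0] = C1Dbab22$
  rot[1] = 1Dbab22$C
  rot[2] = Dbab22$C1
  rot[3] = bab22$C1D
  rot[4] = ab22$C1Db
  rot[5] = b22$C1Dba
  rot[6] = 22$C1Dbab
  rot[7] = 2$C1Dbab2
  rot[8] = $C1Dbab22
Sorted (with $ < everything):
  sorted[0] = $C1Dbab22
  sorted[1] = 1Dbab22$C
  sorted[2] = 2$C1Dbab2
  sorted[3] = 22$C1Dbab
  sorted[4] = C1Dbab22$
  sorted[5] = Dbab22$C1
  sorted[6] = ab22$C1Db
  sorted[7] = b22$C1Dba
  sorted[8] = bab22$C1D
sorted[6] = ab22$C1Db

Answer: ab22$C1Db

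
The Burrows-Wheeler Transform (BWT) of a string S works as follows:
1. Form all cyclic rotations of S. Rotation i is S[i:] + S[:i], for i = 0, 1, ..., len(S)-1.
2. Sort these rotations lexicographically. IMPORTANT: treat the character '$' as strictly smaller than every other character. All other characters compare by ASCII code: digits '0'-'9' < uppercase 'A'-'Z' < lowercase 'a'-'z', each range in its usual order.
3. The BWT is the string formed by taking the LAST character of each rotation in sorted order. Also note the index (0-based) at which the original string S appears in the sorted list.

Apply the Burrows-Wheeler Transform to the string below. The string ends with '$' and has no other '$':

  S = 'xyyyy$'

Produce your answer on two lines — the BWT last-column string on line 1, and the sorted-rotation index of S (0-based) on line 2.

All 6 rotations (rotation i = S[i:]+S[:i]):
  rot[0] = xyyyy$
  rot[1] = yyyy$x
  rot[2] = yyy$xy
  rot[3] = yy$xyy
  rot[4] = y$xyyy
  rot[5] = $xyyyy
Sorted (with $ < everything):
  sorted[0] = $xyyyy  (last char: 'y')
  sorted[1] = xyyyy$  (last char: '$')
  sorted[2] = y$xyyy  (last char: 'y')
  sorted[3] = yy$xyy  (last char: 'y')
  sorted[4] = yyy$xy  (last char: 'y')
  sorted[5] = yyyy$x  (last char: 'x')
Last column: y$yyyx
Original string S is at sorted index 1

Answer: y$yyyx
1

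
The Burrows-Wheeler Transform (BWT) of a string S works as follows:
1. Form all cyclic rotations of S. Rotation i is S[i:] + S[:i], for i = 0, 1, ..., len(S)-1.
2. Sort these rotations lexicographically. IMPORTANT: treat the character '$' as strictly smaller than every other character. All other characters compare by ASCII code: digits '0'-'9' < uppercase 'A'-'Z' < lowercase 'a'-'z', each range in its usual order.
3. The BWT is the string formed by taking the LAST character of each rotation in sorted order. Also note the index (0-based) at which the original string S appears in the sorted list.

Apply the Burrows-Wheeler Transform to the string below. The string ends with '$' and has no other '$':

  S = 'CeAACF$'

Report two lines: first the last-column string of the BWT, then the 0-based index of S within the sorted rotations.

All 7 rotations (rotation i = S[i:]+S[:i]):
  rot[0] = CeAACF$
  rot[1] = eAACF$C
  rot[2] = AACF$Ce
  rot[3] = ACF$CeA
  rot[4] = CF$CeAA
  rot[5] = F$CeAAC
  rot[6] = $CeAACF
Sorted (with $ < everything):
  sorted[0] = $CeAACF  (last char: 'F')
  sorted[1] = AACF$Ce  (last char: 'e')
  sorted[2] = ACF$CeA  (last char: 'A')
  sorted[3] = CF$CeAA  (last char: 'A')
  sorted[4] = CeAACF$  (last char: '$')
  sorted[5] = F$CeAAC  (last char: 'C')
  sorted[6] = eAACF$C  (last char: 'C')
Last column: FeAA$CC
Original string S is at sorted index 4

Answer: FeAA$CC
4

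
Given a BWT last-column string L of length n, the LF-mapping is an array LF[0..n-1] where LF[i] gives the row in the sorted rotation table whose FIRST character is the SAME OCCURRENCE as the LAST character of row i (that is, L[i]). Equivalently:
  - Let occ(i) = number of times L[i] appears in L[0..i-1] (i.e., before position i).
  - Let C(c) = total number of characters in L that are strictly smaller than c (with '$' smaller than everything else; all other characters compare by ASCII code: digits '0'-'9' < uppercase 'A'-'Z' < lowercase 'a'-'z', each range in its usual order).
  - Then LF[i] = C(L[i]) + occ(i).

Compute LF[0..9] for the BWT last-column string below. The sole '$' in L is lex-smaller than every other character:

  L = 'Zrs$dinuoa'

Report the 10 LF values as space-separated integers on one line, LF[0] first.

Answer: 1 7 8 0 3 4 5 9 6 2

Derivation:
Char counts: '$':1, 'Z':1, 'a':1, 'd':1, 'i':1, 'n':1, 'o':1, 'r':1, 's':1, 'u':1
C (first-col start): C('$')=0, C('Z')=1, C('a')=2, C('d')=3, C('i')=4, C('n')=5, C('o')=6, C('r')=7, C('s')=8, C('u')=9
L[0]='Z': occ=0, LF[0]=C('Z')+0=1+0=1
L[1]='r': occ=0, LF[1]=C('r')+0=7+0=7
L[2]='s': occ=0, LF[2]=C('s')+0=8+0=8
L[3]='$': occ=0, LF[3]=C('$')+0=0+0=0
L[4]='d': occ=0, LF[4]=C('d')+0=3+0=3
L[5]='i': occ=0, LF[5]=C('i')+0=4+0=4
L[6]='n': occ=0, LF[6]=C('n')+0=5+0=5
L[7]='u': occ=0, LF[7]=C('u')+0=9+0=9
L[8]='o': occ=0, LF[8]=C('o')+0=6+0=6
L[9]='a': occ=0, LF[9]=C('a')+0=2+0=2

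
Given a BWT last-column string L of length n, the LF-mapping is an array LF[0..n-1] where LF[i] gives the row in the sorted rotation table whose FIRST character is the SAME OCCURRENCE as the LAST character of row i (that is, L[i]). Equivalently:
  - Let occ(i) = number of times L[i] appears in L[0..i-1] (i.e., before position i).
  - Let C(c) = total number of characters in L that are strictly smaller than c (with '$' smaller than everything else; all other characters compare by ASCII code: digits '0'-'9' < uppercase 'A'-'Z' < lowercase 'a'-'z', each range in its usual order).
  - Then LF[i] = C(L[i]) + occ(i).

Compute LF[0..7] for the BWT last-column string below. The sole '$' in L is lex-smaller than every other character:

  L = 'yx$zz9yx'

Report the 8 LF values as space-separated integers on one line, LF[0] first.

Answer: 4 2 0 6 7 1 5 3

Derivation:
Char counts: '$':1, '9':1, 'x':2, 'y':2, 'z':2
C (first-col start): C('$')=0, C('9')=1, C('x')=2, C('y')=4, C('z')=6
L[0]='y': occ=0, LF[0]=C('y')+0=4+0=4
L[1]='x': occ=0, LF[1]=C('x')+0=2+0=2
L[2]='$': occ=0, LF[2]=C('$')+0=0+0=0
L[3]='z': occ=0, LF[3]=C('z')+0=6+0=6
L[4]='z': occ=1, LF[4]=C('z')+1=6+1=7
L[5]='9': occ=0, LF[5]=C('9')+0=1+0=1
L[6]='y': occ=1, LF[6]=C('y')+1=4+1=5
L[7]='x': occ=1, LF[7]=C('x')+1=2+1=3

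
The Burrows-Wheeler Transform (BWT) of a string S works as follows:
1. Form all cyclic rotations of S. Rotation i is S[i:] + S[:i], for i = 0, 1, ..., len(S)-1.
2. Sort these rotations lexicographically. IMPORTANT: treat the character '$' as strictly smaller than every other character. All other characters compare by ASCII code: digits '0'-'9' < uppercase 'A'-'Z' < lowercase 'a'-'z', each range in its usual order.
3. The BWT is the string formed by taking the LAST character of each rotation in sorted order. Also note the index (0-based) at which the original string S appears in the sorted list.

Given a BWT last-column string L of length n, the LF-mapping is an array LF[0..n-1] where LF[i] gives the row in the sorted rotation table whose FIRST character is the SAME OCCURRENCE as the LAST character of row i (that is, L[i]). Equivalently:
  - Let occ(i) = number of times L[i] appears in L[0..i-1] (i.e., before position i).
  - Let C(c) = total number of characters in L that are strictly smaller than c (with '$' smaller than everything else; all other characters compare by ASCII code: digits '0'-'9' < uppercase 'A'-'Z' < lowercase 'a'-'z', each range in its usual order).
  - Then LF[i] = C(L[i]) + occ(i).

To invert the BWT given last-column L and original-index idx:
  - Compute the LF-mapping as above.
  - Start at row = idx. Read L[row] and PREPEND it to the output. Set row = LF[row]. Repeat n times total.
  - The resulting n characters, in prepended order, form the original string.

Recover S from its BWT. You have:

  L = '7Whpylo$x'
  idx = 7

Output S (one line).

LF mapping: 1 2 3 6 8 4 5 0 7
Walk LF starting at row 7, prepending L[row]:
  step 1: row=7, L[7]='$', prepend. Next row=LF[7]=0
  step 2: row=0, L[0]='7', prepend. Next row=LF[0]=1
  step 3: row=1, L[1]='W', prepend. Next row=LF[1]=2
  step 4: row=2, L[2]='h', prepend. Next row=LF[2]=3
  step 5: row=3, L[3]='p', prepend. Next row=LF[3]=6
  step 6: row=6, L[6]='o', prepend. Next row=LF[6]=5
  step 7: row=5, L[5]='l', prepend. Next row=LF[5]=4
  step 8: row=4, L[4]='y', prepend. Next row=LF[4]=8
  step 9: row=8, L[8]='x', prepend. Next row=LF[8]=7
Reversed output: xylophW7$

Answer: xylophW7$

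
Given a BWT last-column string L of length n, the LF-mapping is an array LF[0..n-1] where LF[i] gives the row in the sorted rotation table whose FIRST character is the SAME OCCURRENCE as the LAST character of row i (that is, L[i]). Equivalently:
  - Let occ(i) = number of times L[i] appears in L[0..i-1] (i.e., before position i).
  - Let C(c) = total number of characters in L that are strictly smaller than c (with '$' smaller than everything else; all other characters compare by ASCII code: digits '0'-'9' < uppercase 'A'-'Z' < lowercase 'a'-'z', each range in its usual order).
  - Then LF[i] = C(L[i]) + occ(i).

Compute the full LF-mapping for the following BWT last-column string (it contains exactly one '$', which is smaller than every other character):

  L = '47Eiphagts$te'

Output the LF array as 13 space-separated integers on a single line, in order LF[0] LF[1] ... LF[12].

Char counts: '$':1, '4':1, '7':1, 'E':1, 'a':1, 'e':1, 'g':1, 'h':1, 'i':1, 'p':1, 's':1, 't':2
C (first-col start): C('$')=0, C('4')=1, C('7')=2, C('E')=3, C('a')=4, C('e')=5, C('g')=6, C('h')=7, C('i')=8, C('p')=9, C('s')=10, C('t')=11
L[0]='4': occ=0, LF[0]=C('4')+0=1+0=1
L[1]='7': occ=0, LF[1]=C('7')+0=2+0=2
L[2]='E': occ=0, LF[2]=C('E')+0=3+0=3
L[3]='i': occ=0, LF[3]=C('i')+0=8+0=8
L[4]='p': occ=0, LF[4]=C('p')+0=9+0=9
L[5]='h': occ=0, LF[5]=C('h')+0=7+0=7
L[6]='a': occ=0, LF[6]=C('a')+0=4+0=4
L[7]='g': occ=0, LF[7]=C('g')+0=6+0=6
L[8]='t': occ=0, LF[8]=C('t')+0=11+0=11
L[9]='s': occ=0, LF[9]=C('s')+0=10+0=10
L[10]='$': occ=0, LF[10]=C('$')+0=0+0=0
L[11]='t': occ=1, LF[11]=C('t')+1=11+1=12
L[12]='e': occ=0, LF[12]=C('e')+0=5+0=5

Answer: 1 2 3 8 9 7 4 6 11 10 0 12 5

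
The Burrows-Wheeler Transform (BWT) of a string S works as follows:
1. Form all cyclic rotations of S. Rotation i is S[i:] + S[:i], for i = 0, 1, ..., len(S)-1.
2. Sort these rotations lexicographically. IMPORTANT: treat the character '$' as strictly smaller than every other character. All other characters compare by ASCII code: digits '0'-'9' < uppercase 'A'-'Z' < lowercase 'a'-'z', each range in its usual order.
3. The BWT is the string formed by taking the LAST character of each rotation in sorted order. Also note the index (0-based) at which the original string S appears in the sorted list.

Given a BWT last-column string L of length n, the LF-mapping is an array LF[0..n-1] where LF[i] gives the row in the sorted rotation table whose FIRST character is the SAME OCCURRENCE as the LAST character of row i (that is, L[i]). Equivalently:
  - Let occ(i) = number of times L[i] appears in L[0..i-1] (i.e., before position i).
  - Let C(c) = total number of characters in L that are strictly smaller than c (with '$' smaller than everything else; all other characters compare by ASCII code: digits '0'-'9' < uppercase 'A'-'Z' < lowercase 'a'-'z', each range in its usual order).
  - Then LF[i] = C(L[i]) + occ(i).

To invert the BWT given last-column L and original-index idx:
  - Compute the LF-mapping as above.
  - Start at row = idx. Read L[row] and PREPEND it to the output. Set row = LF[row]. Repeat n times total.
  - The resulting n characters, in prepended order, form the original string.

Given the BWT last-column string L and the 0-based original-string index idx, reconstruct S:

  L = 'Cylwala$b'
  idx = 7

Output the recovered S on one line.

Answer: wallabyC$

Derivation:
LF mapping: 1 8 5 7 2 6 3 0 4
Walk LF starting at row 7, prepending L[row]:
  step 1: row=7, L[7]='$', prepend. Next row=LF[7]=0
  step 2: row=0, L[0]='C', prepend. Next row=LF[0]=1
  step 3: row=1, L[1]='y', prepend. Next row=LF[1]=8
  step 4: row=8, L[8]='b', prepend. Next row=LF[8]=4
  step 5: row=4, L[4]='a', prepend. Next row=LF[4]=2
  step 6: row=2, L[2]='l', prepend. Next row=LF[2]=5
  step 7: row=5, L[5]='l', prepend. Next row=LF[5]=6
  step 8: row=6, L[6]='a', prepend. Next row=LF[6]=3
  step 9: row=3, L[3]='w', prepend. Next row=LF[3]=7
Reversed output: wallabyC$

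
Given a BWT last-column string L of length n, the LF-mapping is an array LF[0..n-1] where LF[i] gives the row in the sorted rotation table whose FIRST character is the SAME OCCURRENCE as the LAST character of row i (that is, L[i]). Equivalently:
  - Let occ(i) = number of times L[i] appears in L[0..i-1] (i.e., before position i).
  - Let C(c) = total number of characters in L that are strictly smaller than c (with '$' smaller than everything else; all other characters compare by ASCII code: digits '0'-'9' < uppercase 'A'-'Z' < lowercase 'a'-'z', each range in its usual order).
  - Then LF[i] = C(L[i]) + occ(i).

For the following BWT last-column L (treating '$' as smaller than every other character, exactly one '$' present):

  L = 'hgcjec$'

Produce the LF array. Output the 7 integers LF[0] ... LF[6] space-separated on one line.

Char counts: '$':1, 'c':2, 'e':1, 'g':1, 'h':1, 'j':1
C (first-col start): C('$')=0, C('c')=1, C('e')=3, C('g')=4, C('h')=5, C('j')=6
L[0]='h': occ=0, LF[0]=C('h')+0=5+0=5
L[1]='g': occ=0, LF[1]=C('g')+0=4+0=4
L[2]='c': occ=0, LF[2]=C('c')+0=1+0=1
L[3]='j': occ=0, LF[3]=C('j')+0=6+0=6
L[4]='e': occ=0, LF[4]=C('e')+0=3+0=3
L[5]='c': occ=1, LF[5]=C('c')+1=1+1=2
L[6]='$': occ=0, LF[6]=C('$')+0=0+0=0

Answer: 5 4 1 6 3 2 0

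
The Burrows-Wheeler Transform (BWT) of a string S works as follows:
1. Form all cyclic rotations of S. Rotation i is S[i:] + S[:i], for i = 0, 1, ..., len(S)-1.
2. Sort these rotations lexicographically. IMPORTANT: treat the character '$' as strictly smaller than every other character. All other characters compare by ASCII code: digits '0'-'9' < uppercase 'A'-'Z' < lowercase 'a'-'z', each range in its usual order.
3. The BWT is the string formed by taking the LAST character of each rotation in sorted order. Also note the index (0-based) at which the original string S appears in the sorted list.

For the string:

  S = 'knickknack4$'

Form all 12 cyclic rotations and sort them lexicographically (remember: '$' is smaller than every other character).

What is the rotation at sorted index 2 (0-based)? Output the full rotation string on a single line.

Answer: ack4$knickkn

Derivation:
All 12 rotations (rotation i = S[i:]+S[:i]):
  rot[0] = knickknack4$
  rot[1] = nickknack4$k
  rot[2] = ickknack4$kn
  rot[3] = ckknack4$kni
  rot[4] = kknack4$knic
  rot[5] = knack4$knick
  rot[6] = nack4$knickk
  rot[7] = ack4$knickkn
  rot[8] = ck4$knickkna
  rot[9] = k4$knickknac
  rot[10] = 4$knickknack
  rot[11] = $knickknack4
Sorted (with $ < everything):
  sorted[0] = $knickknack4
  sorted[1] = 4$knickknack
  sorted[2] = ack4$knickkn
  sorted[3] = ck4$knickkna
  sorted[4] = ckknack4$kni
  sorted[5] = ickknack4$kn
  sorted[6] = k4$knickknac
  sorted[7] = kknack4$knic
  sorted[8] = knack4$knick
  sorted[9] = knickknack4$
  sorted[10] = nack4$knickk
  sorted[11] = nickknack4$k
sorted[2] = ack4$knickkn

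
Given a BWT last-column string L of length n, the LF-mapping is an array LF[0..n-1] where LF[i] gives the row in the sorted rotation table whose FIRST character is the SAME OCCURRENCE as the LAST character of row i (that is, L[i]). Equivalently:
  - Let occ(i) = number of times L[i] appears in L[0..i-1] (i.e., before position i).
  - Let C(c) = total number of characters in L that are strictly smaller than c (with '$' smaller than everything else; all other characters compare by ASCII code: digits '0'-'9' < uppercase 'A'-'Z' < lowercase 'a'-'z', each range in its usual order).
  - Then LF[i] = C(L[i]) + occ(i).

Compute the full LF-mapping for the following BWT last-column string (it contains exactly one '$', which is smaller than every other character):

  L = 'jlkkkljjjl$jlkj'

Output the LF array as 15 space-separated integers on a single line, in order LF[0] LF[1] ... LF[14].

Answer: 1 11 7 8 9 12 2 3 4 13 0 5 14 10 6

Derivation:
Char counts: '$':1, 'j':6, 'k':4, 'l':4
C (first-col start): C('$')=0, C('j')=1, C('k')=7, C('l')=11
L[0]='j': occ=0, LF[0]=C('j')+0=1+0=1
L[1]='l': occ=0, LF[1]=C('l')+0=11+0=11
L[2]='k': occ=0, LF[2]=C('k')+0=7+0=7
L[3]='k': occ=1, LF[3]=C('k')+1=7+1=8
L[4]='k': occ=2, LF[4]=C('k')+2=7+2=9
L[5]='l': occ=1, LF[5]=C('l')+1=11+1=12
L[6]='j': occ=1, LF[6]=C('j')+1=1+1=2
L[7]='j': occ=2, LF[7]=C('j')+2=1+2=3
L[8]='j': occ=3, LF[8]=C('j')+3=1+3=4
L[9]='l': occ=2, LF[9]=C('l')+2=11+2=13
L[10]='$': occ=0, LF[10]=C('$')+0=0+0=0
L[11]='j': occ=4, LF[11]=C('j')+4=1+4=5
L[12]='l': occ=3, LF[12]=C('l')+3=11+3=14
L[13]='k': occ=3, LF[13]=C('k')+3=7+3=10
L[14]='j': occ=5, LF[14]=C('j')+5=1+5=6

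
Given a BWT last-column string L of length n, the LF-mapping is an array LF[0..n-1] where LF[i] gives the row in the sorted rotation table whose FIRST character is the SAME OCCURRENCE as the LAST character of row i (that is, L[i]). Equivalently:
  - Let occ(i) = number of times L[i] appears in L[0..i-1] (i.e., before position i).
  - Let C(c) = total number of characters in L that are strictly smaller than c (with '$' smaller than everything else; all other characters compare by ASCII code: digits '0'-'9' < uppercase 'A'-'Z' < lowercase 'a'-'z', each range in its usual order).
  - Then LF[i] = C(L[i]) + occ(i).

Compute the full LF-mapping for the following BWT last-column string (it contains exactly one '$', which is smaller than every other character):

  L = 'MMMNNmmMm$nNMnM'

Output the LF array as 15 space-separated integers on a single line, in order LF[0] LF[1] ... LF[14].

Answer: 1 2 3 7 8 10 11 4 12 0 13 9 5 14 6

Derivation:
Char counts: '$':1, 'M':6, 'N':3, 'm':3, 'n':2
C (first-col start): C('$')=0, C('M')=1, C('N')=7, C('m')=10, C('n')=13
L[0]='M': occ=0, LF[0]=C('M')+0=1+0=1
L[1]='M': occ=1, LF[1]=C('M')+1=1+1=2
L[2]='M': occ=2, LF[2]=C('M')+2=1+2=3
L[3]='N': occ=0, LF[3]=C('N')+0=7+0=7
L[4]='N': occ=1, LF[4]=C('N')+1=7+1=8
L[5]='m': occ=0, LF[5]=C('m')+0=10+0=10
L[6]='m': occ=1, LF[6]=C('m')+1=10+1=11
L[7]='M': occ=3, LF[7]=C('M')+3=1+3=4
L[8]='m': occ=2, LF[8]=C('m')+2=10+2=12
L[9]='$': occ=0, LF[9]=C('$')+0=0+0=0
L[10]='n': occ=0, LF[10]=C('n')+0=13+0=13
L[11]='N': occ=2, LF[11]=C('N')+2=7+2=9
L[12]='M': occ=4, LF[12]=C('M')+4=1+4=5
L[13]='n': occ=1, LF[13]=C('n')+1=13+1=14
L[14]='M': occ=5, LF[14]=C('M')+5=1+5=6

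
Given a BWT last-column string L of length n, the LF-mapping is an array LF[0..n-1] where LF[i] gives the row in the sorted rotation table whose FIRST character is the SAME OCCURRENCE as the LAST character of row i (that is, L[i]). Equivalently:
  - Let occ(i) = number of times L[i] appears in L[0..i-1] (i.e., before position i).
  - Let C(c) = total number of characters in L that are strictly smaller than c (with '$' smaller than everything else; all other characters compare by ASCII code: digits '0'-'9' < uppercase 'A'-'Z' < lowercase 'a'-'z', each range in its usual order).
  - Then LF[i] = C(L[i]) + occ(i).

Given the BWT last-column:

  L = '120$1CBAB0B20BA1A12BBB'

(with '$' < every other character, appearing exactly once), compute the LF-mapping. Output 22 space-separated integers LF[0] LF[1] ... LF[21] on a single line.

Answer: 4 8 1 0 5 21 14 11 15 2 16 9 3 17 12 6 13 7 10 18 19 20

Derivation:
Char counts: '$':1, '0':3, '1':4, '2':3, 'A':3, 'B':7, 'C':1
C (first-col start): C('$')=0, C('0')=1, C('1')=4, C('2')=8, C('A')=11, C('B')=14, C('C')=21
L[0]='1': occ=0, LF[0]=C('1')+0=4+0=4
L[1]='2': occ=0, LF[1]=C('2')+0=8+0=8
L[2]='0': occ=0, LF[2]=C('0')+0=1+0=1
L[3]='$': occ=0, LF[3]=C('$')+0=0+0=0
L[4]='1': occ=1, LF[4]=C('1')+1=4+1=5
L[5]='C': occ=0, LF[5]=C('C')+0=21+0=21
L[6]='B': occ=0, LF[6]=C('B')+0=14+0=14
L[7]='A': occ=0, LF[7]=C('A')+0=11+0=11
L[8]='B': occ=1, LF[8]=C('B')+1=14+1=15
L[9]='0': occ=1, LF[9]=C('0')+1=1+1=2
L[10]='B': occ=2, LF[10]=C('B')+2=14+2=16
L[11]='2': occ=1, LF[11]=C('2')+1=8+1=9
L[12]='0': occ=2, LF[12]=C('0')+2=1+2=3
L[13]='B': occ=3, LF[13]=C('B')+3=14+3=17
L[14]='A': occ=1, LF[14]=C('A')+1=11+1=12
L[15]='1': occ=2, LF[15]=C('1')+2=4+2=6
L[16]='A': occ=2, LF[16]=C('A')+2=11+2=13
L[17]='1': occ=3, LF[17]=C('1')+3=4+3=7
L[18]='2': occ=2, LF[18]=C('2')+2=8+2=10
L[19]='B': occ=4, LF[19]=C('B')+4=14+4=18
L[20]='B': occ=5, LF[20]=C('B')+5=14+5=19
L[21]='B': occ=6, LF[21]=C('B')+6=14+6=20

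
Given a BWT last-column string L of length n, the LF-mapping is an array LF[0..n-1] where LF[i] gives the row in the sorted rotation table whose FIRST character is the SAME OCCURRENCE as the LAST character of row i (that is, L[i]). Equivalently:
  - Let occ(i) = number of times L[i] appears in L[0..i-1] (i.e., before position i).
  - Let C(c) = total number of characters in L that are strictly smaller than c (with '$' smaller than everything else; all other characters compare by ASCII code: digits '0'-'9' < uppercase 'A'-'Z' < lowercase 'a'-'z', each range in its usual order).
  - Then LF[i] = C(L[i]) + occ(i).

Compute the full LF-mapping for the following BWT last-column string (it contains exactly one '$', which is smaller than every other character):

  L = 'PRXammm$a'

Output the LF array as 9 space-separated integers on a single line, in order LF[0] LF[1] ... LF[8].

Answer: 1 2 3 4 6 7 8 0 5

Derivation:
Char counts: '$':1, 'P':1, 'R':1, 'X':1, 'a':2, 'm':3
C (first-col start): C('$')=0, C('P')=1, C('R')=2, C('X')=3, C('a')=4, C('m')=6
L[0]='P': occ=0, LF[0]=C('P')+0=1+0=1
L[1]='R': occ=0, LF[1]=C('R')+0=2+0=2
L[2]='X': occ=0, LF[2]=C('X')+0=3+0=3
L[3]='a': occ=0, LF[3]=C('a')+0=4+0=4
L[4]='m': occ=0, LF[4]=C('m')+0=6+0=6
L[5]='m': occ=1, LF[5]=C('m')+1=6+1=7
L[6]='m': occ=2, LF[6]=C('m')+2=6+2=8
L[7]='$': occ=0, LF[7]=C('$')+0=0+0=0
L[8]='a': occ=1, LF[8]=C('a')+1=4+1=5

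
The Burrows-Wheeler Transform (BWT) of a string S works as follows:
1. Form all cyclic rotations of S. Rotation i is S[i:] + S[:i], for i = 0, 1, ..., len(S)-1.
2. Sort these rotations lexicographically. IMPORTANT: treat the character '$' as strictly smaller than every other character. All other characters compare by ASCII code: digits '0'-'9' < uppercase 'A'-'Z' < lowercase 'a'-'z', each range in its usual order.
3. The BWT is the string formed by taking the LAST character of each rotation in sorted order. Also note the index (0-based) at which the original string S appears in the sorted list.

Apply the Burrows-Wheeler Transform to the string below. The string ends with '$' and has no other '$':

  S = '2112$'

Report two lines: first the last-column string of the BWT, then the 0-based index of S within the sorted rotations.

Answer: 2211$
4

Derivation:
All 5 rotations (rotation i = S[i:]+S[:i]):
  rot[0] = 2112$
  rot[1] = 112$2
  rot[2] = 12$21
  rot[3] = 2$211
  rot[4] = $2112
Sorted (with $ < everything):
  sorted[0] = $2112  (last char: '2')
  sorted[1] = 112$2  (last char: '2')
  sorted[2] = 12$21  (last char: '1')
  sorted[3] = 2$211  (last char: '1')
  sorted[4] = 2112$  (last char: '$')
Last column: 2211$
Original string S is at sorted index 4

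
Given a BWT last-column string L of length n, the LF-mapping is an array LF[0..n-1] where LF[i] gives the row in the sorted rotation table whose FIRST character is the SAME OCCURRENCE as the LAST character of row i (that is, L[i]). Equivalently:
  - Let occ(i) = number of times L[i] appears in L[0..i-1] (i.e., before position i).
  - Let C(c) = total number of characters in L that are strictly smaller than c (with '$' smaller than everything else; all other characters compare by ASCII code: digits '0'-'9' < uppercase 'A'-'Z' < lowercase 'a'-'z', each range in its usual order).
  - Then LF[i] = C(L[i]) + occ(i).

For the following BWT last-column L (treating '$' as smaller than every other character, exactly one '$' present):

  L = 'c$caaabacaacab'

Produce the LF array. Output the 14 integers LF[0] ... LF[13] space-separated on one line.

Char counts: '$':1, 'a':7, 'b':2, 'c':4
C (first-col start): C('$')=0, C('a')=1, C('b')=8, C('c')=10
L[0]='c': occ=0, LF[0]=C('c')+0=10+0=10
L[1]='$': occ=0, LF[1]=C('$')+0=0+0=0
L[2]='c': occ=1, LF[2]=C('c')+1=10+1=11
L[3]='a': occ=0, LF[3]=C('a')+0=1+0=1
L[4]='a': occ=1, LF[4]=C('a')+1=1+1=2
L[5]='a': occ=2, LF[5]=C('a')+2=1+2=3
L[6]='b': occ=0, LF[6]=C('b')+0=8+0=8
L[7]='a': occ=3, LF[7]=C('a')+3=1+3=4
L[8]='c': occ=2, LF[8]=C('c')+2=10+2=12
L[9]='a': occ=4, LF[9]=C('a')+4=1+4=5
L[10]='a': occ=5, LF[10]=C('a')+5=1+5=6
L[11]='c': occ=3, LF[11]=C('c')+3=10+3=13
L[12]='a': occ=6, LF[12]=C('a')+6=1+6=7
L[13]='b': occ=1, LF[13]=C('b')+1=8+1=9

Answer: 10 0 11 1 2 3 8 4 12 5 6 13 7 9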